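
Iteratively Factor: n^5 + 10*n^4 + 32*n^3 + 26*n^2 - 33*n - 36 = (n + 3)*(n^4 + 7*n^3 + 11*n^2 - 7*n - 12) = (n - 1)*(n + 3)*(n^3 + 8*n^2 + 19*n + 12) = (n - 1)*(n + 3)*(n + 4)*(n^2 + 4*n + 3) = (n - 1)*(n + 1)*(n + 3)*(n + 4)*(n + 3)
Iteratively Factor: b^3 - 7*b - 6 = (b - 3)*(b^2 + 3*b + 2) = (b - 3)*(b + 2)*(b + 1)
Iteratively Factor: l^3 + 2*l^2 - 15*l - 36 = (l - 4)*(l^2 + 6*l + 9) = (l - 4)*(l + 3)*(l + 3)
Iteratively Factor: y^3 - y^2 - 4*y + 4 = (y + 2)*(y^2 - 3*y + 2) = (y - 1)*(y + 2)*(y - 2)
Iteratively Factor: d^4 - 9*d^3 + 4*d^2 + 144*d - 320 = (d - 5)*(d^3 - 4*d^2 - 16*d + 64) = (d - 5)*(d - 4)*(d^2 - 16) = (d - 5)*(d - 4)*(d + 4)*(d - 4)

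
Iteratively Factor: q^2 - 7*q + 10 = (q - 2)*(q - 5)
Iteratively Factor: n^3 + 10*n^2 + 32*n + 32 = (n + 2)*(n^2 + 8*n + 16) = (n + 2)*(n + 4)*(n + 4)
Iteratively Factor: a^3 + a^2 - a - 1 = (a - 1)*(a^2 + 2*a + 1) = (a - 1)*(a + 1)*(a + 1)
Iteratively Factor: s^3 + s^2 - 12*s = (s)*(s^2 + s - 12) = s*(s + 4)*(s - 3)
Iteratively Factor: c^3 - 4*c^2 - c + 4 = (c + 1)*(c^2 - 5*c + 4) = (c - 4)*(c + 1)*(c - 1)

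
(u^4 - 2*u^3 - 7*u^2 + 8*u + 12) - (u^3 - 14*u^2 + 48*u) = u^4 - 3*u^3 + 7*u^2 - 40*u + 12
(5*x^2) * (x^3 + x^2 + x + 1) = 5*x^5 + 5*x^4 + 5*x^3 + 5*x^2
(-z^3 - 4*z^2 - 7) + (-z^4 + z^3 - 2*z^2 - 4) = -z^4 - 6*z^2 - 11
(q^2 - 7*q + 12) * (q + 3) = q^3 - 4*q^2 - 9*q + 36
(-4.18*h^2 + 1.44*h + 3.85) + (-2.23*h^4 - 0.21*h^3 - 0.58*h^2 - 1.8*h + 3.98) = -2.23*h^4 - 0.21*h^3 - 4.76*h^2 - 0.36*h + 7.83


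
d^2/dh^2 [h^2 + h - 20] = 2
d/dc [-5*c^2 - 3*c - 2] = -10*c - 3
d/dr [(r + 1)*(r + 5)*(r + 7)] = 3*r^2 + 26*r + 47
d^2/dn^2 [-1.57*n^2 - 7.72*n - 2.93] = -3.14000000000000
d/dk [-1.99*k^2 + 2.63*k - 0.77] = 2.63 - 3.98*k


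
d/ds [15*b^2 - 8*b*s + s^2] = -8*b + 2*s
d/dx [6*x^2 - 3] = 12*x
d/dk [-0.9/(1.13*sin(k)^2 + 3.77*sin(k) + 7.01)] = (2.034*sin(k) + 3.393)*cos(k)/(1.13*sin(k)^2 + 3.77*sin(k) + 7.01)^2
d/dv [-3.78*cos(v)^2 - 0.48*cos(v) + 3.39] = (7.56*cos(v) + 0.48)*sin(v)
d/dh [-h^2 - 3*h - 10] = -2*h - 3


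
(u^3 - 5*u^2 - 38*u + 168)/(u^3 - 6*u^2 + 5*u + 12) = (u^2 - u - 42)/(u^2 - 2*u - 3)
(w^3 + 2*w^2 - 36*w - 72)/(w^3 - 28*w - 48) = (w + 6)/(w + 4)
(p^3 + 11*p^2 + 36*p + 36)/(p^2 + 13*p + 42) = (p^2 + 5*p + 6)/(p + 7)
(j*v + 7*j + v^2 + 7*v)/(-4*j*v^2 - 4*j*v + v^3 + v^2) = (j*v + 7*j + v^2 + 7*v)/(v*(-4*j*v - 4*j + v^2 + v))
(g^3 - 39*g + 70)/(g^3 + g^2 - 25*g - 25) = (g^2 + 5*g - 14)/(g^2 + 6*g + 5)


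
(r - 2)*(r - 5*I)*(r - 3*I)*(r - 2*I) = r^4 - 2*r^3 - 10*I*r^3 - 31*r^2 + 20*I*r^2 + 62*r + 30*I*r - 60*I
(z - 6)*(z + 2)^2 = z^3 - 2*z^2 - 20*z - 24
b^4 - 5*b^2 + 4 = (b - 2)*(b - 1)*(b + 1)*(b + 2)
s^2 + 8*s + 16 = (s + 4)^2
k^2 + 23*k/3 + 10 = (k + 5/3)*(k + 6)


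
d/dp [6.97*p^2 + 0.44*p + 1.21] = 13.94*p + 0.44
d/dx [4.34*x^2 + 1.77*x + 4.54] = 8.68*x + 1.77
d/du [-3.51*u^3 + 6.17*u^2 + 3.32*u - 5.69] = -10.53*u^2 + 12.34*u + 3.32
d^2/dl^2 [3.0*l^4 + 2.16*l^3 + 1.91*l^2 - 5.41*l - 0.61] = 36.0*l^2 + 12.96*l + 3.82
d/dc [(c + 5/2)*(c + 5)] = 2*c + 15/2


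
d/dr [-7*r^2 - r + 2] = -14*r - 1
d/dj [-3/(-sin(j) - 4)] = -3*cos(j)/(sin(j) + 4)^2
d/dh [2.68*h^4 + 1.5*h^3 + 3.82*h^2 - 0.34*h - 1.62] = 10.72*h^3 + 4.5*h^2 + 7.64*h - 0.34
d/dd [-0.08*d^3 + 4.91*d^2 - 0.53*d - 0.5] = -0.24*d^2 + 9.82*d - 0.53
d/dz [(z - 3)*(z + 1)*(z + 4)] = 3*z^2 + 4*z - 11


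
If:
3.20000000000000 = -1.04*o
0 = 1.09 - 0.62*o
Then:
No Solution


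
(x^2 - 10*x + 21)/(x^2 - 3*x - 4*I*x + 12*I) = (x - 7)/(x - 4*I)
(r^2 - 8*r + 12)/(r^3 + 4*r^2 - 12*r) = (r - 6)/(r*(r + 6))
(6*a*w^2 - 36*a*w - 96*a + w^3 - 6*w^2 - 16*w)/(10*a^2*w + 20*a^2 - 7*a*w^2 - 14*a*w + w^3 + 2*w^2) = (6*a*w - 48*a + w^2 - 8*w)/(10*a^2 - 7*a*w + w^2)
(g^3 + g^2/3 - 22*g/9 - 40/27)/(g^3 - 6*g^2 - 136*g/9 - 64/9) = (g - 5/3)/(g - 8)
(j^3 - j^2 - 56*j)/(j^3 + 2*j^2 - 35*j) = (j - 8)/(j - 5)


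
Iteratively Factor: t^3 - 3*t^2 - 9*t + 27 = (t - 3)*(t^2 - 9) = (t - 3)^2*(t + 3)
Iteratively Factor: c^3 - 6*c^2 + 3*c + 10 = (c - 5)*(c^2 - c - 2) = (c - 5)*(c + 1)*(c - 2)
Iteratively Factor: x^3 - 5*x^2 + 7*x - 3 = (x - 1)*(x^2 - 4*x + 3) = (x - 1)^2*(x - 3)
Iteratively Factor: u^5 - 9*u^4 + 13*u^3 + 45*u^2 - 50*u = (u + 2)*(u^4 - 11*u^3 + 35*u^2 - 25*u) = u*(u + 2)*(u^3 - 11*u^2 + 35*u - 25) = u*(u - 5)*(u + 2)*(u^2 - 6*u + 5) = u*(u - 5)^2*(u + 2)*(u - 1)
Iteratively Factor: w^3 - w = (w - 1)*(w^2 + w) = w*(w - 1)*(w + 1)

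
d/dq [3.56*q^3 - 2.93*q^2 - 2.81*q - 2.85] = 10.68*q^2 - 5.86*q - 2.81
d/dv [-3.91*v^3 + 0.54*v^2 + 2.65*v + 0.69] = -11.73*v^2 + 1.08*v + 2.65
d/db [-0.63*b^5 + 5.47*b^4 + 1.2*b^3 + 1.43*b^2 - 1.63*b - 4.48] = -3.15*b^4 + 21.88*b^3 + 3.6*b^2 + 2.86*b - 1.63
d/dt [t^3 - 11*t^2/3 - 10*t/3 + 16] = 3*t^2 - 22*t/3 - 10/3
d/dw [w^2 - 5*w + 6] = 2*w - 5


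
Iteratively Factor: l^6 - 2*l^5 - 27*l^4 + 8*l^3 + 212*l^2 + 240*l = (l + 3)*(l^5 - 5*l^4 - 12*l^3 + 44*l^2 + 80*l) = (l + 2)*(l + 3)*(l^4 - 7*l^3 + 2*l^2 + 40*l) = (l - 4)*(l + 2)*(l + 3)*(l^3 - 3*l^2 - 10*l) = (l - 4)*(l + 2)^2*(l + 3)*(l^2 - 5*l) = (l - 5)*(l - 4)*(l + 2)^2*(l + 3)*(l)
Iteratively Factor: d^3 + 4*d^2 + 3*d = (d + 1)*(d^2 + 3*d) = d*(d + 1)*(d + 3)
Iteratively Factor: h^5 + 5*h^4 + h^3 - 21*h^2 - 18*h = (h + 1)*(h^4 + 4*h^3 - 3*h^2 - 18*h) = h*(h + 1)*(h^3 + 4*h^2 - 3*h - 18) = h*(h - 2)*(h + 1)*(h^2 + 6*h + 9) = h*(h - 2)*(h + 1)*(h + 3)*(h + 3)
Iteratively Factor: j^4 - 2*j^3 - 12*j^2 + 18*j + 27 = (j - 3)*(j^3 + j^2 - 9*j - 9) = (j - 3)^2*(j^2 + 4*j + 3) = (j - 3)^2*(j + 1)*(j + 3)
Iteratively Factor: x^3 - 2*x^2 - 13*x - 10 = (x - 5)*(x^2 + 3*x + 2) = (x - 5)*(x + 1)*(x + 2)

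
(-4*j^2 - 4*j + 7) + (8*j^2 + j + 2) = 4*j^2 - 3*j + 9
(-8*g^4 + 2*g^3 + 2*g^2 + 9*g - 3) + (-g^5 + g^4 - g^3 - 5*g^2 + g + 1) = -g^5 - 7*g^4 + g^3 - 3*g^2 + 10*g - 2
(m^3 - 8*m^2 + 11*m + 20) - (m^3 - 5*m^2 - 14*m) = -3*m^2 + 25*m + 20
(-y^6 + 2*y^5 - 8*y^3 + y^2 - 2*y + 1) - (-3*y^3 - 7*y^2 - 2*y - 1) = -y^6 + 2*y^5 - 5*y^3 + 8*y^2 + 2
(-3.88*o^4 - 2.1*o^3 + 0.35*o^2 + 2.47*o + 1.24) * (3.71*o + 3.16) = -14.3948*o^5 - 20.0518*o^4 - 5.3375*o^3 + 10.2697*o^2 + 12.4056*o + 3.9184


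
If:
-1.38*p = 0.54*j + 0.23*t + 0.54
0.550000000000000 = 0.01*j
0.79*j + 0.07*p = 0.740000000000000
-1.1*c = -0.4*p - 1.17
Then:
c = -220.81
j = 55.00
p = -610.14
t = 3529.38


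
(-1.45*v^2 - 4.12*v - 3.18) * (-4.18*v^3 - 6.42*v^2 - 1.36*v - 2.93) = 6.061*v^5 + 26.5306*v^4 + 41.7148*v^3 + 30.2673*v^2 + 16.3964*v + 9.3174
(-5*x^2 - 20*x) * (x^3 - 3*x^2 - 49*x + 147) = -5*x^5 - 5*x^4 + 305*x^3 + 245*x^2 - 2940*x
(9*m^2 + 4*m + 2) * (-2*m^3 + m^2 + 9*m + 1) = -18*m^5 + m^4 + 81*m^3 + 47*m^2 + 22*m + 2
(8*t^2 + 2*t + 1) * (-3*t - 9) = -24*t^3 - 78*t^2 - 21*t - 9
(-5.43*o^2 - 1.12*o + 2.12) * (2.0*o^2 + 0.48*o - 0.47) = -10.86*o^4 - 4.8464*o^3 + 6.2545*o^2 + 1.544*o - 0.9964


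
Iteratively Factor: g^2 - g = (g)*(g - 1)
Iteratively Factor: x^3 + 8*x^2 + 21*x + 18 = (x + 2)*(x^2 + 6*x + 9) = (x + 2)*(x + 3)*(x + 3)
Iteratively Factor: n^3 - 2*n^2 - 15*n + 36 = (n - 3)*(n^2 + n - 12) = (n - 3)*(n + 4)*(n - 3)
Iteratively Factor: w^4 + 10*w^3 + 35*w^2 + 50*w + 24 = (w + 3)*(w^3 + 7*w^2 + 14*w + 8) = (w + 2)*(w + 3)*(w^2 + 5*w + 4) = (w + 1)*(w + 2)*(w + 3)*(w + 4)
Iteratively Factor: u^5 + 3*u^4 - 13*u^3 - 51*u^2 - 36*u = (u + 3)*(u^4 - 13*u^2 - 12*u) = u*(u + 3)*(u^3 - 13*u - 12) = u*(u - 4)*(u + 3)*(u^2 + 4*u + 3) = u*(u - 4)*(u + 3)^2*(u + 1)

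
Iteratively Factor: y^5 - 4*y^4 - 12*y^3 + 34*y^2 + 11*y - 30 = (y - 2)*(y^4 - 2*y^3 - 16*y^2 + 2*y + 15) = (y - 2)*(y + 3)*(y^3 - 5*y^2 - y + 5) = (y - 2)*(y + 1)*(y + 3)*(y^2 - 6*y + 5) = (y - 5)*(y - 2)*(y + 1)*(y + 3)*(y - 1)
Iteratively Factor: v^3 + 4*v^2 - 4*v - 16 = (v + 2)*(v^2 + 2*v - 8) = (v - 2)*(v + 2)*(v + 4)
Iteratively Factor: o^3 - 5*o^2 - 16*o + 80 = (o - 5)*(o^2 - 16) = (o - 5)*(o + 4)*(o - 4)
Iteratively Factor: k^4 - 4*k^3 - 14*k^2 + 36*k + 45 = (k + 3)*(k^3 - 7*k^2 + 7*k + 15) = (k + 1)*(k + 3)*(k^2 - 8*k + 15) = (k - 5)*(k + 1)*(k + 3)*(k - 3)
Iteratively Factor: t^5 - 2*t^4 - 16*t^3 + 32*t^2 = (t + 4)*(t^4 - 6*t^3 + 8*t^2) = t*(t + 4)*(t^3 - 6*t^2 + 8*t) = t*(t - 2)*(t + 4)*(t^2 - 4*t) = t^2*(t - 2)*(t + 4)*(t - 4)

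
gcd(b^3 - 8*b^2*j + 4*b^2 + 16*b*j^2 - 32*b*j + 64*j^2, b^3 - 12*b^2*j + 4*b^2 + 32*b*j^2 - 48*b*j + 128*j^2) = b^2 - 4*b*j + 4*b - 16*j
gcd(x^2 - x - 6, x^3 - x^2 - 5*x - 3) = x - 3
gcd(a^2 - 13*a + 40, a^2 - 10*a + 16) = a - 8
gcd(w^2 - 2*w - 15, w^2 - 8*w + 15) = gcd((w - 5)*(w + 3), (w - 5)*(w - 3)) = w - 5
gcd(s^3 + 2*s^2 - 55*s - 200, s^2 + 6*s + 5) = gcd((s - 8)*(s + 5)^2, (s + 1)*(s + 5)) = s + 5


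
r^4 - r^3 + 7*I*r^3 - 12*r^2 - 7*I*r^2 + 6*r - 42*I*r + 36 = (r - 3)*(r + 2)*(r + I)*(r + 6*I)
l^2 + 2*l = l*(l + 2)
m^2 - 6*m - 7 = (m - 7)*(m + 1)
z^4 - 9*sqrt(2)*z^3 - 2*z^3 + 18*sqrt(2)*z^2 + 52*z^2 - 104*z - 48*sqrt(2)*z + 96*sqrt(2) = (z - 2)*(z - 4*sqrt(2))*(z - 3*sqrt(2))*(z - 2*sqrt(2))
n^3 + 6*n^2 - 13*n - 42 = (n - 3)*(n + 2)*(n + 7)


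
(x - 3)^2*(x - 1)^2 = x^4 - 8*x^3 + 22*x^2 - 24*x + 9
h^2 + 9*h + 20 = (h + 4)*(h + 5)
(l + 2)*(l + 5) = l^2 + 7*l + 10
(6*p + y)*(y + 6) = 6*p*y + 36*p + y^2 + 6*y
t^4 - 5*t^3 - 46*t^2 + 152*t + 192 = (t - 8)*(t - 4)*(t + 1)*(t + 6)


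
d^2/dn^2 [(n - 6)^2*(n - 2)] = 6*n - 28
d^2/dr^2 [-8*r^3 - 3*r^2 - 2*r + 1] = -48*r - 6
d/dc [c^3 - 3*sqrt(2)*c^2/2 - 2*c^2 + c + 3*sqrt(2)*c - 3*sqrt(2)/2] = 3*c^2 - 3*sqrt(2)*c - 4*c + 1 + 3*sqrt(2)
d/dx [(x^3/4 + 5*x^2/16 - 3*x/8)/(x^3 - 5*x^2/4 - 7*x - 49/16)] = 2*(-80*x^4 - 352*x^3 - 634*x^2 - 245*x + 147)/(256*x^6 - 640*x^5 - 3184*x^4 + 2912*x^3 + 14504*x^2 + 10976*x + 2401)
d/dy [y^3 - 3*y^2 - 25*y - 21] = 3*y^2 - 6*y - 25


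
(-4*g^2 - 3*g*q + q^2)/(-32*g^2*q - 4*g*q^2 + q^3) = (4*g^2 + 3*g*q - q^2)/(q*(32*g^2 + 4*g*q - q^2))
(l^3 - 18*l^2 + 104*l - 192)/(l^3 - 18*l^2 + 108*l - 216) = (l^2 - 12*l + 32)/(l^2 - 12*l + 36)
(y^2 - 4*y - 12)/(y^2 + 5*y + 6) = (y - 6)/(y + 3)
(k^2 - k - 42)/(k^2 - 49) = (k + 6)/(k + 7)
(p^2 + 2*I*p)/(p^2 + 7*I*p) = (p + 2*I)/(p + 7*I)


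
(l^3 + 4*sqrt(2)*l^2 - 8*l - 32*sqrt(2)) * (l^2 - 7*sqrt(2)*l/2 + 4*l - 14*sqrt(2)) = l^5 + sqrt(2)*l^4/2 + 4*l^4 - 36*l^3 + 2*sqrt(2)*l^3 - 144*l^2 - 4*sqrt(2)*l^2 - 16*sqrt(2)*l + 224*l + 896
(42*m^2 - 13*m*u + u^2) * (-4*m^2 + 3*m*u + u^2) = -168*m^4 + 178*m^3*u - m^2*u^2 - 10*m*u^3 + u^4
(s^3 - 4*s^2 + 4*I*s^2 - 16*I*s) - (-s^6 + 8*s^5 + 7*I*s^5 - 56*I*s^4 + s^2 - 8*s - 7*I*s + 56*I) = s^6 - 8*s^5 - 7*I*s^5 + 56*I*s^4 + s^3 - 5*s^2 + 4*I*s^2 + 8*s - 9*I*s - 56*I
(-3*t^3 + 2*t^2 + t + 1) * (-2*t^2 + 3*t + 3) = 6*t^5 - 13*t^4 - 5*t^3 + 7*t^2 + 6*t + 3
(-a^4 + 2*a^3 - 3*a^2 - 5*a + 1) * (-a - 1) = a^5 - a^4 + a^3 + 8*a^2 + 4*a - 1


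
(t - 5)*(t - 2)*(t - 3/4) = t^3 - 31*t^2/4 + 61*t/4 - 15/2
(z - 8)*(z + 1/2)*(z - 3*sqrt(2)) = z^3 - 15*z^2/2 - 3*sqrt(2)*z^2 - 4*z + 45*sqrt(2)*z/2 + 12*sqrt(2)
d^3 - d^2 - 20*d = d*(d - 5)*(d + 4)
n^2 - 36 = (n - 6)*(n + 6)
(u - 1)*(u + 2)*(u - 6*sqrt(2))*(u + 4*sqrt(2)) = u^4 - 2*sqrt(2)*u^3 + u^3 - 50*u^2 - 2*sqrt(2)*u^2 - 48*u + 4*sqrt(2)*u + 96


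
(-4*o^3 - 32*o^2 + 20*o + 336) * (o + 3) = -4*o^4 - 44*o^3 - 76*o^2 + 396*o + 1008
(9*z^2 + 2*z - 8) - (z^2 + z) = 8*z^2 + z - 8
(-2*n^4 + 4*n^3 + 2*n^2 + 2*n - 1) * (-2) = 4*n^4 - 8*n^3 - 4*n^2 - 4*n + 2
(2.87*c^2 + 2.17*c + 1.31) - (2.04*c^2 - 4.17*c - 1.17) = 0.83*c^2 + 6.34*c + 2.48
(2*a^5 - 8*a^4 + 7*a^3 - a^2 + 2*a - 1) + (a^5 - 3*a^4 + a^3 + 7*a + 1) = 3*a^5 - 11*a^4 + 8*a^3 - a^2 + 9*a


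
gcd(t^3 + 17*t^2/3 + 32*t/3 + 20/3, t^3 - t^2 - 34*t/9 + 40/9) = t + 2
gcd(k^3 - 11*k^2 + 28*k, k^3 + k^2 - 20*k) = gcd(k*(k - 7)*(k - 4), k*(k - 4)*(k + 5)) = k^2 - 4*k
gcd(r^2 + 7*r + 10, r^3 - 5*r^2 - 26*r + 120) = r + 5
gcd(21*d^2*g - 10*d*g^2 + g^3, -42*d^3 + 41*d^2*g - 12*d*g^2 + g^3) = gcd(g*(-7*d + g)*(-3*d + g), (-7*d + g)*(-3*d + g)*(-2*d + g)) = 21*d^2 - 10*d*g + g^2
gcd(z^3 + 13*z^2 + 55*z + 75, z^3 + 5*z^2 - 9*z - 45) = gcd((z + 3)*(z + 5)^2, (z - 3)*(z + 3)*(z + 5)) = z^2 + 8*z + 15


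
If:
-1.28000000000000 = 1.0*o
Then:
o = -1.28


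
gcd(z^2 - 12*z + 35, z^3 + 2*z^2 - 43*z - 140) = z - 7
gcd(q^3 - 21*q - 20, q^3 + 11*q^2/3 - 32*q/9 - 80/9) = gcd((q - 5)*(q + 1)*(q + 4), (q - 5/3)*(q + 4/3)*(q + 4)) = q + 4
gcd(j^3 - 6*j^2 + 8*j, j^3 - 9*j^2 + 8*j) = j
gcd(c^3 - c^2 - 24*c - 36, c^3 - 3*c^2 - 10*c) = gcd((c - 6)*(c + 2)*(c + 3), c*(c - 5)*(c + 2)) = c + 2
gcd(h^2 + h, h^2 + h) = h^2 + h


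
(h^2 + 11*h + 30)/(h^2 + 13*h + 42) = (h + 5)/(h + 7)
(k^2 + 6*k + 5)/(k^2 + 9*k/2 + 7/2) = 2*(k + 5)/(2*k + 7)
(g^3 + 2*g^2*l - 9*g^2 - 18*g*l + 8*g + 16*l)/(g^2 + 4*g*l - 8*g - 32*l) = (g^2 + 2*g*l - g - 2*l)/(g + 4*l)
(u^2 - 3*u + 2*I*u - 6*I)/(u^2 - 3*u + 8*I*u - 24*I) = (u + 2*I)/(u + 8*I)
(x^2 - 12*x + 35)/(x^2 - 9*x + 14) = (x - 5)/(x - 2)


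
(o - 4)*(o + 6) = o^2 + 2*o - 24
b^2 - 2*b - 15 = (b - 5)*(b + 3)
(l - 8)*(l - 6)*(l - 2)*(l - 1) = l^4 - 17*l^3 + 92*l^2 - 172*l + 96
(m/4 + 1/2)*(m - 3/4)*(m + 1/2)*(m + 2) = m^4/4 + 15*m^3/16 + 21*m^2/32 - 5*m/8 - 3/8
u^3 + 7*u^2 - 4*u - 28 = (u - 2)*(u + 2)*(u + 7)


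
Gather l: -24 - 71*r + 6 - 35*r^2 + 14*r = -35*r^2 - 57*r - 18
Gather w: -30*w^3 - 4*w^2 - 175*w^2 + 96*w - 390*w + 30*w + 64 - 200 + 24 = -30*w^3 - 179*w^2 - 264*w - 112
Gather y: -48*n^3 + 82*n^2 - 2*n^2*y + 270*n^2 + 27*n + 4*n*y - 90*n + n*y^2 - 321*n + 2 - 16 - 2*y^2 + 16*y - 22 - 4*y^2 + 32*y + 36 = -48*n^3 + 352*n^2 - 384*n + y^2*(n - 6) + y*(-2*n^2 + 4*n + 48)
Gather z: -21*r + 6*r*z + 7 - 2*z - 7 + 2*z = 6*r*z - 21*r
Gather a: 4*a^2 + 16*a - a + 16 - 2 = 4*a^2 + 15*a + 14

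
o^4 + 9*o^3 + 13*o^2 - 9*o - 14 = (o - 1)*(o + 1)*(o + 2)*(o + 7)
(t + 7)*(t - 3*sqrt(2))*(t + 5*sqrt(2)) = t^3 + 2*sqrt(2)*t^2 + 7*t^2 - 30*t + 14*sqrt(2)*t - 210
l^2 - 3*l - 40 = (l - 8)*(l + 5)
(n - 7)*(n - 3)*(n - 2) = n^3 - 12*n^2 + 41*n - 42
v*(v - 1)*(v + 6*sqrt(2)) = v^3 - v^2 + 6*sqrt(2)*v^2 - 6*sqrt(2)*v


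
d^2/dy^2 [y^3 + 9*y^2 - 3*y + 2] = 6*y + 18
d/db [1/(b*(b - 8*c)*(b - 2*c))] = (-b*(b - 8*c) - b*(b - 2*c) - (b - 8*c)*(b - 2*c))/(b^2*(b - 8*c)^2*(b - 2*c)^2)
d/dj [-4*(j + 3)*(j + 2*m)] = -8*j - 8*m - 12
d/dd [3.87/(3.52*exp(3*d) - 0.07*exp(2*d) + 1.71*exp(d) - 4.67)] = (-40.8672*exp(2*d) + 0.5418*exp(d) - 6.6177)*exp(d)/(3.52*exp(3*d) - 0.07*exp(2*d) + 1.71*exp(d) - 4.67)^2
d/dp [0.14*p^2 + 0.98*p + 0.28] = 0.28*p + 0.98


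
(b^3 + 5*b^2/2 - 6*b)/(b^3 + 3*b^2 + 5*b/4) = 2*(2*b^2 + 5*b - 12)/(4*b^2 + 12*b + 5)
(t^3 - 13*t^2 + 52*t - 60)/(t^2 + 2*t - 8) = (t^2 - 11*t + 30)/(t + 4)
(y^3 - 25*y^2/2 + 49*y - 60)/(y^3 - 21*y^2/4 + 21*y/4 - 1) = 2*(2*y^2 - 17*y + 30)/(4*y^2 - 5*y + 1)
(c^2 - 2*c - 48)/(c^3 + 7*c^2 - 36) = (c - 8)/(c^2 + c - 6)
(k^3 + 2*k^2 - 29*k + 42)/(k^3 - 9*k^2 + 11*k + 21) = (k^2 + 5*k - 14)/(k^2 - 6*k - 7)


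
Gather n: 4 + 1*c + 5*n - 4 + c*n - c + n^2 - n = n^2 + n*(c + 4)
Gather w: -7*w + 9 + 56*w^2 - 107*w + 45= 56*w^2 - 114*w + 54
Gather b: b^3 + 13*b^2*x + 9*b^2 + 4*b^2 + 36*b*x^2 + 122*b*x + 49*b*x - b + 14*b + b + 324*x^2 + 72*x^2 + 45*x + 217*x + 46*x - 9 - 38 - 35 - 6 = b^3 + b^2*(13*x + 13) + b*(36*x^2 + 171*x + 14) + 396*x^2 + 308*x - 88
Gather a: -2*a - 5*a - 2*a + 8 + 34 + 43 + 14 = 99 - 9*a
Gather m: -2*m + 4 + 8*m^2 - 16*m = 8*m^2 - 18*m + 4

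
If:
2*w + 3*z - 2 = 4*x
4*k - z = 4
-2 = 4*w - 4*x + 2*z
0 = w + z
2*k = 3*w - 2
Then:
No Solution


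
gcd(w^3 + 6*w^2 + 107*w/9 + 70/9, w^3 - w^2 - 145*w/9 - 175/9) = w^2 + 4*w + 35/9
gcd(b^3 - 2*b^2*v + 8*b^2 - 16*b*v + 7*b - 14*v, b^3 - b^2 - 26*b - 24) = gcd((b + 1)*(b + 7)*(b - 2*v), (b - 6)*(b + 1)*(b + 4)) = b + 1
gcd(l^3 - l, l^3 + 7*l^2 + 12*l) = l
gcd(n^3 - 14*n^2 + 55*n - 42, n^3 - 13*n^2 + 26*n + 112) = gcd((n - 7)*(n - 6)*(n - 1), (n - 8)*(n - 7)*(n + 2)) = n - 7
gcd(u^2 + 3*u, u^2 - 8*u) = u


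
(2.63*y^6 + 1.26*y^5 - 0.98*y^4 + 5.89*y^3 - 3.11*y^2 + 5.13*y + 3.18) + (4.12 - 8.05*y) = 2.63*y^6 + 1.26*y^5 - 0.98*y^4 + 5.89*y^3 - 3.11*y^2 - 2.92*y + 7.3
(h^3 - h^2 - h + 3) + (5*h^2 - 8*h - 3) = h^3 + 4*h^2 - 9*h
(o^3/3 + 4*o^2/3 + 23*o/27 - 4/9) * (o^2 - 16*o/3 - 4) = o^5/3 - 4*o^4/9 - 205*o^3/27 - 836*o^2/81 - 28*o/27 + 16/9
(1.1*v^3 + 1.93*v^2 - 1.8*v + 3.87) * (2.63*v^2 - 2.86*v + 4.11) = 2.893*v^5 + 1.9299*v^4 - 5.7328*v^3 + 23.2584*v^2 - 18.4662*v + 15.9057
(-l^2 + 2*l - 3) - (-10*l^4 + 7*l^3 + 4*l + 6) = 10*l^4 - 7*l^3 - l^2 - 2*l - 9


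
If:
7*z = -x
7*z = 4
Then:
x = -4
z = 4/7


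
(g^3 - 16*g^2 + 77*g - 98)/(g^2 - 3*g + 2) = (g^2 - 14*g + 49)/(g - 1)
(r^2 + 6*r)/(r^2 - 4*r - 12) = r*(r + 6)/(r^2 - 4*r - 12)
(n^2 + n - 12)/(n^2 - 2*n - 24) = (n - 3)/(n - 6)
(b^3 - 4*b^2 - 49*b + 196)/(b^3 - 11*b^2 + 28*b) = (b + 7)/b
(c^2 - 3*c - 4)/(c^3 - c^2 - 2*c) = (c - 4)/(c*(c - 2))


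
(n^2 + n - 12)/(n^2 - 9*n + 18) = (n + 4)/(n - 6)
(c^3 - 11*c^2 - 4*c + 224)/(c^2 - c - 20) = (c^2 - 15*c + 56)/(c - 5)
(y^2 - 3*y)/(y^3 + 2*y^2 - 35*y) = (y - 3)/(y^2 + 2*y - 35)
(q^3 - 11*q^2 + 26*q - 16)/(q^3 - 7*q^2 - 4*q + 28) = (q^2 - 9*q + 8)/(q^2 - 5*q - 14)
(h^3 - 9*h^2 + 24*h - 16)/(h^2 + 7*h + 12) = (h^3 - 9*h^2 + 24*h - 16)/(h^2 + 7*h + 12)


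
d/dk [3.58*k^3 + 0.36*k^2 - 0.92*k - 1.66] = 10.74*k^2 + 0.72*k - 0.92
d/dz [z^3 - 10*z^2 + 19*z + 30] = 3*z^2 - 20*z + 19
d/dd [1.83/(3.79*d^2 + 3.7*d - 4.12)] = (-13.8714*d - 6.771)/(3.79*d^2 + 3.7*d - 4.12)^2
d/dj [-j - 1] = -1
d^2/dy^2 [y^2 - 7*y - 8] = 2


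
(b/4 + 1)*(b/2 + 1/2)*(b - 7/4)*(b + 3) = b^4/8 + 25*b^3/32 + 5*b^2/8 - 85*b/32 - 21/8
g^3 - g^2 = g^2*(g - 1)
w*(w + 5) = w^2 + 5*w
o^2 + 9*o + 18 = (o + 3)*(o + 6)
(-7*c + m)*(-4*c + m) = 28*c^2 - 11*c*m + m^2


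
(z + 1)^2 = z^2 + 2*z + 1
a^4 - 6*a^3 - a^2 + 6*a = a*(a - 6)*(a - 1)*(a + 1)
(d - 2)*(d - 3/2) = d^2 - 7*d/2 + 3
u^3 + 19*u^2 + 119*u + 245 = (u + 5)*(u + 7)^2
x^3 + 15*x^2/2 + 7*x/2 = x*(x + 1/2)*(x + 7)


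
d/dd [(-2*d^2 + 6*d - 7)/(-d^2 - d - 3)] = (8*d^2 - 2*d - 25)/(d^4 + 2*d^3 + 7*d^2 + 6*d + 9)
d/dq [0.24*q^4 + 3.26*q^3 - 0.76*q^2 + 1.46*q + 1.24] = 0.96*q^3 + 9.78*q^2 - 1.52*q + 1.46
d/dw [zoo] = 0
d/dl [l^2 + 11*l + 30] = 2*l + 11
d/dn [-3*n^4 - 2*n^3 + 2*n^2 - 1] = 2*n*(-6*n^2 - 3*n + 2)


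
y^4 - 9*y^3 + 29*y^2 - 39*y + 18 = (y - 3)^2*(y - 2)*(y - 1)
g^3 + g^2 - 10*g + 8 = (g - 2)*(g - 1)*(g + 4)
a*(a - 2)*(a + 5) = a^3 + 3*a^2 - 10*a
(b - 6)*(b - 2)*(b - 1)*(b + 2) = b^4 - 7*b^3 + 2*b^2 + 28*b - 24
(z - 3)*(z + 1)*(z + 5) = z^3 + 3*z^2 - 13*z - 15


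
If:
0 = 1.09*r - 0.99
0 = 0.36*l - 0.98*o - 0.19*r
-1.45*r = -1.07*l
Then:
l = 1.23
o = 0.28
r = 0.91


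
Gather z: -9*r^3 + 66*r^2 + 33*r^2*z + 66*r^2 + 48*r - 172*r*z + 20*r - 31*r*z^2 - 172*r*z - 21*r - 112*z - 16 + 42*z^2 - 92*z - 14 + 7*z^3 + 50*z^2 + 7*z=-9*r^3 + 132*r^2 + 47*r + 7*z^3 + z^2*(92 - 31*r) + z*(33*r^2 - 344*r - 197) - 30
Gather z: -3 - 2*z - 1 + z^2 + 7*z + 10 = z^2 + 5*z + 6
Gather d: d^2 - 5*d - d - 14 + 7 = d^2 - 6*d - 7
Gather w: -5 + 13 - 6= 2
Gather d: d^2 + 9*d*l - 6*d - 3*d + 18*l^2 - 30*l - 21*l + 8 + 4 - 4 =d^2 + d*(9*l - 9) + 18*l^2 - 51*l + 8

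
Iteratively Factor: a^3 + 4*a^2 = (a + 4)*(a^2) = a*(a + 4)*(a)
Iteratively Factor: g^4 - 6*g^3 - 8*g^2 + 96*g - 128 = (g - 4)*(g^3 - 2*g^2 - 16*g + 32) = (g - 4)*(g + 4)*(g^2 - 6*g + 8) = (g - 4)*(g - 2)*(g + 4)*(g - 4)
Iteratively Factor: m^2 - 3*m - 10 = (m + 2)*(m - 5)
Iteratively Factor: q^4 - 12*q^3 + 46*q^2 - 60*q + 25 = (q - 5)*(q^3 - 7*q^2 + 11*q - 5) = (q - 5)*(q - 1)*(q^2 - 6*q + 5) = (q - 5)*(q - 1)^2*(q - 5)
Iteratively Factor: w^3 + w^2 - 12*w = (w + 4)*(w^2 - 3*w) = w*(w + 4)*(w - 3)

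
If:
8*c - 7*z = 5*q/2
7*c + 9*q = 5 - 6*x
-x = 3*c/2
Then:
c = 63*z/67 + 25/134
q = 14*z/67 + 40/67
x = -189*z/134 - 75/268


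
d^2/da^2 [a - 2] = 0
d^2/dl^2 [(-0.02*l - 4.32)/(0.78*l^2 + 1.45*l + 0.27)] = (-(0.02*l + 4.32)*(1.56*l + 1.45)*(3.12*l + 2.9) + (0.0936*l + 6.7972)*(0.78*l^2 + 1.45*l + 0.27))/(0.78*l^2 + 1.45*l + 0.27)^3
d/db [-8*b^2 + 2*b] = 2 - 16*b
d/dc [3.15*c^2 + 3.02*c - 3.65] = 6.3*c + 3.02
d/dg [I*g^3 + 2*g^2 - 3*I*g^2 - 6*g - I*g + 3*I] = 3*I*g^2 + g*(4 - 6*I) - 6 - I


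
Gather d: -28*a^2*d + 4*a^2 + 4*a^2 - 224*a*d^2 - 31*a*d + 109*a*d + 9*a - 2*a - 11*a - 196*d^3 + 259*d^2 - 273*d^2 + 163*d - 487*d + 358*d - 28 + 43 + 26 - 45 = 8*a^2 - 4*a - 196*d^3 + d^2*(-224*a - 14) + d*(-28*a^2 + 78*a + 34) - 4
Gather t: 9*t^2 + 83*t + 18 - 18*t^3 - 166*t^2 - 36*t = -18*t^3 - 157*t^2 + 47*t + 18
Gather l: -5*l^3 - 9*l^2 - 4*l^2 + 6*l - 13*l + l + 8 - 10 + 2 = -5*l^3 - 13*l^2 - 6*l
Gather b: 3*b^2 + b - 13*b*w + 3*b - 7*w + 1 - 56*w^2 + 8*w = 3*b^2 + b*(4 - 13*w) - 56*w^2 + w + 1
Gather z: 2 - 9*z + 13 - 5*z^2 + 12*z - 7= -5*z^2 + 3*z + 8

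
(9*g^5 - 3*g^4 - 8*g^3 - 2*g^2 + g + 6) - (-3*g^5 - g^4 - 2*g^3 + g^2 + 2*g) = 12*g^5 - 2*g^4 - 6*g^3 - 3*g^2 - g + 6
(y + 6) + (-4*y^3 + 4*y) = -4*y^3 + 5*y + 6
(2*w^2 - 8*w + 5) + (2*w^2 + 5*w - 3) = 4*w^2 - 3*w + 2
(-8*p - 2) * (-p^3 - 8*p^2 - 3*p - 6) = 8*p^4 + 66*p^3 + 40*p^2 + 54*p + 12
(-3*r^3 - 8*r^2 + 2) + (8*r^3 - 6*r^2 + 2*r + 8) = 5*r^3 - 14*r^2 + 2*r + 10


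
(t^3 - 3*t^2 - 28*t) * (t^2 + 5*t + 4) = t^5 + 2*t^4 - 39*t^3 - 152*t^2 - 112*t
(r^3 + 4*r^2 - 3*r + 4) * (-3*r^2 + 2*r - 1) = -3*r^5 - 10*r^4 + 16*r^3 - 22*r^2 + 11*r - 4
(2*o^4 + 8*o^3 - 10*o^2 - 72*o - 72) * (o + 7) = 2*o^5 + 22*o^4 + 46*o^3 - 142*o^2 - 576*o - 504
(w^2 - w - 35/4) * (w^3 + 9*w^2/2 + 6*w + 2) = w^5 + 7*w^4/2 - 29*w^3/4 - 347*w^2/8 - 109*w/2 - 35/2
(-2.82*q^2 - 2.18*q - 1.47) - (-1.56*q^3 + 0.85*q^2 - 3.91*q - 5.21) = 1.56*q^3 - 3.67*q^2 + 1.73*q + 3.74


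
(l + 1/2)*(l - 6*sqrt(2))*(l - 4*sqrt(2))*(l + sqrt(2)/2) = l^4 - 19*sqrt(2)*l^3/2 + l^3/2 - 19*sqrt(2)*l^2/4 + 38*l^2 + 19*l + 24*sqrt(2)*l + 12*sqrt(2)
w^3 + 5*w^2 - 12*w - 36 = (w - 3)*(w + 2)*(w + 6)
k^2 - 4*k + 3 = (k - 3)*(k - 1)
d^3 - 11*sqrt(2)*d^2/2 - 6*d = d*(d - 6*sqrt(2))*(d + sqrt(2)/2)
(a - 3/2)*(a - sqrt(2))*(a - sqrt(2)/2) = a^3 - 3*sqrt(2)*a^2/2 - 3*a^2/2 + a + 9*sqrt(2)*a/4 - 3/2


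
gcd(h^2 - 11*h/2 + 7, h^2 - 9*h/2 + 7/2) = h - 7/2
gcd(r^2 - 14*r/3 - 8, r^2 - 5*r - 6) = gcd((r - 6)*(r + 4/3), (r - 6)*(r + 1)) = r - 6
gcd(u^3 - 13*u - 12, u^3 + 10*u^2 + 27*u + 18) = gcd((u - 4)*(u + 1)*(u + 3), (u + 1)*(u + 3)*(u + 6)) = u^2 + 4*u + 3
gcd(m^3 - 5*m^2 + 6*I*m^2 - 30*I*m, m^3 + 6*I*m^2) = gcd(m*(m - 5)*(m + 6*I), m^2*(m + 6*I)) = m^2 + 6*I*m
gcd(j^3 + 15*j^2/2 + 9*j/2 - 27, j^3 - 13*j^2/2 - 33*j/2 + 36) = j^2 + 3*j/2 - 9/2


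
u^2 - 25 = (u - 5)*(u + 5)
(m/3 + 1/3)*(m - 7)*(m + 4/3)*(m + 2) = m^4/3 - 8*m^3/9 - 73*m^2/9 - 118*m/9 - 56/9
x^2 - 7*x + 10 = (x - 5)*(x - 2)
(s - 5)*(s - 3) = s^2 - 8*s + 15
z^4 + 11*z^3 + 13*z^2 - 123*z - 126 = (z - 3)*(z + 1)*(z + 6)*(z + 7)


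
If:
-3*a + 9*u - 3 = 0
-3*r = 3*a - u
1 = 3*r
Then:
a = -1/4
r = 1/3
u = 1/4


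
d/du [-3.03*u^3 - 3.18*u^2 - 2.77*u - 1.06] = -9.09*u^2 - 6.36*u - 2.77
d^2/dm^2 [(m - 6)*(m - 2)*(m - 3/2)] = 6*m - 19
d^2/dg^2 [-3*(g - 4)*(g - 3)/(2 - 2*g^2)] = 3*(-7*g^3 + 39*g^2 - 21*g + 13)/(g^6 - 3*g^4 + 3*g^2 - 1)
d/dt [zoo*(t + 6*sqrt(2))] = zoo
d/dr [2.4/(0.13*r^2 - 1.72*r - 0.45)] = (4.128 - 0.624*r)/(-0.13*r^2 + 1.72*r + 0.45)^2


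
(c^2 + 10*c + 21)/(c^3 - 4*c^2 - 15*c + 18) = (c + 7)/(c^2 - 7*c + 6)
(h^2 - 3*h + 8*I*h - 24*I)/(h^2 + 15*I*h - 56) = (h - 3)/(h + 7*I)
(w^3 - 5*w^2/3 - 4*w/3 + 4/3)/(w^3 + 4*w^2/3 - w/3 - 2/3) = (w - 2)/(w + 1)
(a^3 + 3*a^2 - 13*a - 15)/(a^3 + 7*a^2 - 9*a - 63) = (a^2 + 6*a + 5)/(a^2 + 10*a + 21)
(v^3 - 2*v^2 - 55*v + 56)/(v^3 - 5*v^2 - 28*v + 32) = (v + 7)/(v + 4)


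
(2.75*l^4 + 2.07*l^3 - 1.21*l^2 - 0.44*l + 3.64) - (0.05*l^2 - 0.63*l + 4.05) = 2.75*l^4 + 2.07*l^3 - 1.26*l^2 + 0.19*l - 0.41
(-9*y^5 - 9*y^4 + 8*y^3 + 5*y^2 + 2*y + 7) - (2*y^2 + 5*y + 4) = -9*y^5 - 9*y^4 + 8*y^3 + 3*y^2 - 3*y + 3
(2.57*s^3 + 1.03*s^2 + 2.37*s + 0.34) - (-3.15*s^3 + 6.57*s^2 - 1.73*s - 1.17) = 5.72*s^3 - 5.54*s^2 + 4.1*s + 1.51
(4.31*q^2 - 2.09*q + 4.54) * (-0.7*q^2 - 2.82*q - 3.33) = -3.017*q^4 - 10.6912*q^3 - 11.6365*q^2 - 5.8431*q - 15.1182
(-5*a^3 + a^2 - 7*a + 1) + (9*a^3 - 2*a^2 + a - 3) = 4*a^3 - a^2 - 6*a - 2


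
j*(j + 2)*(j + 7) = j^3 + 9*j^2 + 14*j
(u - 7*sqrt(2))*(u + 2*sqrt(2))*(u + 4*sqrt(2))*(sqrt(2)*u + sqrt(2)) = sqrt(2)*u^4 - 2*u^3 + sqrt(2)*u^3 - 68*sqrt(2)*u^2 - 2*u^2 - 224*u - 68*sqrt(2)*u - 224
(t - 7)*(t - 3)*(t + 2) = t^3 - 8*t^2 + t + 42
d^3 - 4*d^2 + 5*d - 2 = (d - 2)*(d - 1)^2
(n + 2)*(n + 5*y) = n^2 + 5*n*y + 2*n + 10*y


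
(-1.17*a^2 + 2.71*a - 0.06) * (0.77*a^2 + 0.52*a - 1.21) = -0.9009*a^4 + 1.4783*a^3 + 2.7787*a^2 - 3.3103*a + 0.0726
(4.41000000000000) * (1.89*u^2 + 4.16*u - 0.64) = 8.3349*u^2 + 18.3456*u - 2.8224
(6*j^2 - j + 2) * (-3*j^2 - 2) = -18*j^4 + 3*j^3 - 18*j^2 + 2*j - 4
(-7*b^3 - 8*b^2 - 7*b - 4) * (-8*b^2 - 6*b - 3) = 56*b^5 + 106*b^4 + 125*b^3 + 98*b^2 + 45*b + 12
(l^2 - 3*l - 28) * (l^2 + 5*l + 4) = l^4 + 2*l^3 - 39*l^2 - 152*l - 112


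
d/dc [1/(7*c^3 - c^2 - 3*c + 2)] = (-21*c^2 + 2*c + 3)/(7*c^3 - c^2 - 3*c + 2)^2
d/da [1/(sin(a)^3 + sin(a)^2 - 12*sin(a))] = (-3*sin(a)^2 - 2*sin(a) + 12)*cos(a)/((sin(a)^2 + sin(a) - 12)^2*sin(a)^2)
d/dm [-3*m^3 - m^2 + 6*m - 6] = -9*m^2 - 2*m + 6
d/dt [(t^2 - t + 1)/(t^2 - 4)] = (t^2 - 10*t + 4)/(t^4 - 8*t^2 + 16)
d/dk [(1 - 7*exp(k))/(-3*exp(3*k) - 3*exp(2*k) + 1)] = (-3*(3*exp(k) + 2)*(7*exp(k) - 1)*exp(k) + 21*exp(3*k) + 21*exp(2*k) - 7)*exp(k)/(3*exp(3*k) + 3*exp(2*k) - 1)^2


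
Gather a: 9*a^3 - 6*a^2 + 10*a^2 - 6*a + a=9*a^3 + 4*a^2 - 5*a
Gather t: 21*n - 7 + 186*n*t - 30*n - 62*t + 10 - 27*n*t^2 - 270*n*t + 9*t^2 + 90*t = -9*n + t^2*(9 - 27*n) + t*(28 - 84*n) + 3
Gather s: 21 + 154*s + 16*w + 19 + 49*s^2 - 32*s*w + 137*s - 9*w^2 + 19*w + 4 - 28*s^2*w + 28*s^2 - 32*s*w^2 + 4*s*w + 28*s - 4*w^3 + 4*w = s^2*(77 - 28*w) + s*(-32*w^2 - 28*w + 319) - 4*w^3 - 9*w^2 + 39*w + 44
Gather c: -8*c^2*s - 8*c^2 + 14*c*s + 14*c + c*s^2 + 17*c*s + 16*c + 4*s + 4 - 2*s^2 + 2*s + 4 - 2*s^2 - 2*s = c^2*(-8*s - 8) + c*(s^2 + 31*s + 30) - 4*s^2 + 4*s + 8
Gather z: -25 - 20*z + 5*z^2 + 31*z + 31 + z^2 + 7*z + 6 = 6*z^2 + 18*z + 12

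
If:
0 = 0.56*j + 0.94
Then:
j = -1.68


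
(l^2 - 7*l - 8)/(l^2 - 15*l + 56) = (l + 1)/(l - 7)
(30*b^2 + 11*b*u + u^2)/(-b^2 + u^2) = (30*b^2 + 11*b*u + u^2)/(-b^2 + u^2)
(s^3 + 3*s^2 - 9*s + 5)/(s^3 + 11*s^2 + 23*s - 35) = (s - 1)/(s + 7)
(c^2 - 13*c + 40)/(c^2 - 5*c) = (c - 8)/c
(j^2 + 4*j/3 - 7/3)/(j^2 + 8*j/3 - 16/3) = (3*j^2 + 4*j - 7)/(3*j^2 + 8*j - 16)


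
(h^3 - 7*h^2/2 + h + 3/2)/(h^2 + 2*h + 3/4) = 2*(h^2 - 4*h + 3)/(2*h + 3)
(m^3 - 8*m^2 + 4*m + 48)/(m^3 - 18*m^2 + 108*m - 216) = (m^2 - 2*m - 8)/(m^2 - 12*m + 36)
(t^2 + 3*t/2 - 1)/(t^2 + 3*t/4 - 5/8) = 4*(t + 2)/(4*t + 5)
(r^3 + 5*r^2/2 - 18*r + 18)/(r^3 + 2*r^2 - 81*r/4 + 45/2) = 2*(r - 2)/(2*r - 5)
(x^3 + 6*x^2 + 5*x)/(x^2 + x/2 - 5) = 2*x*(x^2 + 6*x + 5)/(2*x^2 + x - 10)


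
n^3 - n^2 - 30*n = n*(n - 6)*(n + 5)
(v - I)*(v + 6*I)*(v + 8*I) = v^3 + 13*I*v^2 - 34*v + 48*I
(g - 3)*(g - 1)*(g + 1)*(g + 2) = g^4 - g^3 - 7*g^2 + g + 6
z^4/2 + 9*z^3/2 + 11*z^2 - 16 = (z/2 + 1)*(z - 1)*(z + 4)^2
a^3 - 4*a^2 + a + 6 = (a - 3)*(a - 2)*(a + 1)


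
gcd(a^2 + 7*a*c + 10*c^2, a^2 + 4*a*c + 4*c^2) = a + 2*c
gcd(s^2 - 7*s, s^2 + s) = s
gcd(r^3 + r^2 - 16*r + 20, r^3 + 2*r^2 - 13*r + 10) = r^2 + 3*r - 10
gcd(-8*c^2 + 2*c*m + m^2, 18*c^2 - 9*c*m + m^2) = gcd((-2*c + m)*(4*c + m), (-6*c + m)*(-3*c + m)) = 1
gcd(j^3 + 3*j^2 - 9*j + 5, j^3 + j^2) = 1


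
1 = 1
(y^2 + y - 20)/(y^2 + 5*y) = (y - 4)/y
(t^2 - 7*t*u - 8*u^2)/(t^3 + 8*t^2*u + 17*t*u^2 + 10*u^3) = (t - 8*u)/(t^2 + 7*t*u + 10*u^2)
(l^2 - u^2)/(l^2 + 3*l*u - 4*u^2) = (l + u)/(l + 4*u)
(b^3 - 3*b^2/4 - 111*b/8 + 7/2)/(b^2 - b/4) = b - 1/2 - 14/b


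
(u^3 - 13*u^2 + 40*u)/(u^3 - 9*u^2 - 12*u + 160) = u/(u + 4)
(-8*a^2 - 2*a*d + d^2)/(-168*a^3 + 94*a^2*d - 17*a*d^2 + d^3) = (2*a + d)/(42*a^2 - 13*a*d + d^2)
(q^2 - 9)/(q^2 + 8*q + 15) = (q - 3)/(q + 5)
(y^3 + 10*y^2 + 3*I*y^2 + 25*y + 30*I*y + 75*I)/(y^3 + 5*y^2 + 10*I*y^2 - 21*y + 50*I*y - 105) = (y + 5)/(y + 7*I)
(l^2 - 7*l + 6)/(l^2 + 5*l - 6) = (l - 6)/(l + 6)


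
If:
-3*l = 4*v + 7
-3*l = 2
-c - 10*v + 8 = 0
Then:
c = 41/2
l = -2/3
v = -5/4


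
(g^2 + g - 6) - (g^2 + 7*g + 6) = -6*g - 12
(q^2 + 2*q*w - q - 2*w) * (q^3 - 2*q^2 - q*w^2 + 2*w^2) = q^5 + 2*q^4*w - 3*q^4 - q^3*w^2 - 6*q^3*w + 2*q^3 - 2*q^2*w^3 + 3*q^2*w^2 + 4*q^2*w + 6*q*w^3 - 2*q*w^2 - 4*w^3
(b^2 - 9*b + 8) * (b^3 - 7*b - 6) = b^5 - 9*b^4 + b^3 + 57*b^2 - 2*b - 48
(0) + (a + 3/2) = a + 3/2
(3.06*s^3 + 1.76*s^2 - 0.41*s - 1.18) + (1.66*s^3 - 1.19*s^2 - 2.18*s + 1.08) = 4.72*s^3 + 0.57*s^2 - 2.59*s - 0.0999999999999999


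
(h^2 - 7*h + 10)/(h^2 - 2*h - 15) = (h - 2)/(h + 3)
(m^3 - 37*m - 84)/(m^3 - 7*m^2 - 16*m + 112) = (m + 3)/(m - 4)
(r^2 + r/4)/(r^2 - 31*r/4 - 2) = r/(r - 8)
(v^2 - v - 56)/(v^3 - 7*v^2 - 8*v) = (v + 7)/(v*(v + 1))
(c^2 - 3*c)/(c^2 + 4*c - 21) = c/(c + 7)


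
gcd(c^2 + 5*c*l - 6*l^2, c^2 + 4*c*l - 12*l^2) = c + 6*l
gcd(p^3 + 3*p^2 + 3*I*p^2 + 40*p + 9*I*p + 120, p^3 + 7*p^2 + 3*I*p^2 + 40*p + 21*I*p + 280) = p^2 + 3*I*p + 40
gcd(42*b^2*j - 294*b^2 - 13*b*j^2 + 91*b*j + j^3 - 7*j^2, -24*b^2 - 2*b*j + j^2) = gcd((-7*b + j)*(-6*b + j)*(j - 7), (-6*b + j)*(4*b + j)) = 6*b - j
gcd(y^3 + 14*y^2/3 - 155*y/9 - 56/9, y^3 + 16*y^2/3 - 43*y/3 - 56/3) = y^2 + 13*y/3 - 56/3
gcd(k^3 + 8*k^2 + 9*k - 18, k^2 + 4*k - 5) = k - 1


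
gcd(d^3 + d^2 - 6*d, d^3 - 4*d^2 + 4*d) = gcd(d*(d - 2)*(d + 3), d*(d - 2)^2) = d^2 - 2*d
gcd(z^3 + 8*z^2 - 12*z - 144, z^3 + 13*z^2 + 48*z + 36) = z^2 + 12*z + 36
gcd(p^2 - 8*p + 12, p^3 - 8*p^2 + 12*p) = p^2 - 8*p + 12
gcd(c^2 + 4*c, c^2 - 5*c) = c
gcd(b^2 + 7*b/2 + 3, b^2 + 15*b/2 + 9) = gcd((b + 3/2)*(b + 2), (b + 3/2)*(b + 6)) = b + 3/2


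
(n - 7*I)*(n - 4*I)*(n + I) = n^3 - 10*I*n^2 - 17*n - 28*I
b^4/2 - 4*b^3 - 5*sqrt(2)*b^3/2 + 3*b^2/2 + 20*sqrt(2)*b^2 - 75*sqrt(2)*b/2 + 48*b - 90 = (b/2 + sqrt(2)/2)*(b - 5)*(b - 3)*(b - 6*sqrt(2))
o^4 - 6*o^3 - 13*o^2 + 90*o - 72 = (o - 6)*(o - 3)*(o - 1)*(o + 4)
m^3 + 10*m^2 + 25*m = m*(m + 5)^2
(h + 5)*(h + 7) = h^2 + 12*h + 35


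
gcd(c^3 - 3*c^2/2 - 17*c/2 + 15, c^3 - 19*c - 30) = c + 3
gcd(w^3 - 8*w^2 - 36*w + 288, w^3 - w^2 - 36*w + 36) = w^2 - 36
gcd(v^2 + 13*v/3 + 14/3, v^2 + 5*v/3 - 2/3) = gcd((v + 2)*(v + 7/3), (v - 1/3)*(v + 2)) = v + 2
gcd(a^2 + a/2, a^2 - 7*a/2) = a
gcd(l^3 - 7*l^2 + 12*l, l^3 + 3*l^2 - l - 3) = 1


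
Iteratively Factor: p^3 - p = (p - 1)*(p^2 + p) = p*(p - 1)*(p + 1)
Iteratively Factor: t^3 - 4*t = (t - 2)*(t^2 + 2*t) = (t - 2)*(t + 2)*(t)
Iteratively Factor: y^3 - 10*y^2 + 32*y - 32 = (y - 4)*(y^2 - 6*y + 8) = (y - 4)*(y - 2)*(y - 4)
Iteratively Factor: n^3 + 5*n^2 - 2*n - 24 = (n + 4)*(n^2 + n - 6) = (n - 2)*(n + 4)*(n + 3)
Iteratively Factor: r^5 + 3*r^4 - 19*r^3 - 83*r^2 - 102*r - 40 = (r + 4)*(r^4 - r^3 - 15*r^2 - 23*r - 10) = (r + 2)*(r + 4)*(r^3 - 3*r^2 - 9*r - 5) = (r + 1)*(r + 2)*(r + 4)*(r^2 - 4*r - 5) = (r - 5)*(r + 1)*(r + 2)*(r + 4)*(r + 1)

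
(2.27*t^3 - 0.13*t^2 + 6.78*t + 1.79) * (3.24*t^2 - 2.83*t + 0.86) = 7.3548*t^5 - 6.8453*t^4 + 24.2873*t^3 - 13.4996*t^2 + 0.765099999999999*t + 1.5394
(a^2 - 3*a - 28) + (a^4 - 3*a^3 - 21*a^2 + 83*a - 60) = a^4 - 3*a^3 - 20*a^2 + 80*a - 88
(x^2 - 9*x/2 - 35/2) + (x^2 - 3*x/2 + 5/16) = 2*x^2 - 6*x - 275/16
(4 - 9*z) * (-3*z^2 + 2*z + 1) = 27*z^3 - 30*z^2 - z + 4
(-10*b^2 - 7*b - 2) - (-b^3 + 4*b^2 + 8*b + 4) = b^3 - 14*b^2 - 15*b - 6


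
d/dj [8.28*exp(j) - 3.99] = 8.28*exp(j)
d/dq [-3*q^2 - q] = -6*q - 1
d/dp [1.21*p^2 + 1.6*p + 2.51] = 2.42*p + 1.6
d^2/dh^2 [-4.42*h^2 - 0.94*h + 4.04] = -8.84000000000000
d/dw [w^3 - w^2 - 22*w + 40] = 3*w^2 - 2*w - 22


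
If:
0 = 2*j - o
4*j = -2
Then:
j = -1/2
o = -1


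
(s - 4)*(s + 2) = s^2 - 2*s - 8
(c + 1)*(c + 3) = c^2 + 4*c + 3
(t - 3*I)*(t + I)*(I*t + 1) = I*t^3 + 3*t^2 + I*t + 3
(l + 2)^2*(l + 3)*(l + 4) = l^4 + 11*l^3 + 44*l^2 + 76*l + 48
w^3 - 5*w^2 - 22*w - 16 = (w - 8)*(w + 1)*(w + 2)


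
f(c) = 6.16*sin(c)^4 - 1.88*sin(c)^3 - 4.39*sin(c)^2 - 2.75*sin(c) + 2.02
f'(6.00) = -1.22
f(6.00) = 2.52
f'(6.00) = -1.22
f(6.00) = 2.52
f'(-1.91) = 6.70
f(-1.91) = 7.16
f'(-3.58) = 5.08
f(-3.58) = 0.12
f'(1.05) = 0.73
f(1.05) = -1.41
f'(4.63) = 1.97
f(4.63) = 8.34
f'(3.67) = 2.52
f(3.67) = 2.93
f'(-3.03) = 1.86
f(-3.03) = 2.28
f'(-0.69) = -4.47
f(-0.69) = 3.49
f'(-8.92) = 2.28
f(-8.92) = 2.87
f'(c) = 24.64*sin(c)^3*cos(c) - 5.64*sin(c)^2*cos(c) - 8.78*sin(c)*cos(c) - 2.75*cos(c)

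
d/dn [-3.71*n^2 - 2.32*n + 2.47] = -7.42*n - 2.32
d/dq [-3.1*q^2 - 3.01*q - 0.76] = -6.2*q - 3.01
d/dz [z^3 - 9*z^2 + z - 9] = 3*z^2 - 18*z + 1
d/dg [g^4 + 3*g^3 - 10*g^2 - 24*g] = 4*g^3 + 9*g^2 - 20*g - 24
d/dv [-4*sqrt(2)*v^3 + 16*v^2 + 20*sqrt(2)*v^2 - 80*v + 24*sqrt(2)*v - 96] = -12*sqrt(2)*v^2 + 32*v + 40*sqrt(2)*v - 80 + 24*sqrt(2)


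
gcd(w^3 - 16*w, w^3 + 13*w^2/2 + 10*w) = w^2 + 4*w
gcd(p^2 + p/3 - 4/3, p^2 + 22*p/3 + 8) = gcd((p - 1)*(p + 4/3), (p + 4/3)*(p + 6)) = p + 4/3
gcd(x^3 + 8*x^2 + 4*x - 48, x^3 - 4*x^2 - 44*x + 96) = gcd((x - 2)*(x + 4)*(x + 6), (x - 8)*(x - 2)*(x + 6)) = x^2 + 4*x - 12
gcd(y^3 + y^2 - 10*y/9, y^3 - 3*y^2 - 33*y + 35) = 1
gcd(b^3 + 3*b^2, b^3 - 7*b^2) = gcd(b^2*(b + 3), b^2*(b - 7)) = b^2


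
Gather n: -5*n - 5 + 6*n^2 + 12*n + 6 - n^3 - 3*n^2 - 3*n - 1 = -n^3 + 3*n^2 + 4*n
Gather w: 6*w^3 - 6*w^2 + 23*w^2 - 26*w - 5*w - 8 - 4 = 6*w^3 + 17*w^2 - 31*w - 12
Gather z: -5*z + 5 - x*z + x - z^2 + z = x - z^2 + z*(-x - 4) + 5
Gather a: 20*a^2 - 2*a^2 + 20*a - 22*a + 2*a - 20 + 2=18*a^2 - 18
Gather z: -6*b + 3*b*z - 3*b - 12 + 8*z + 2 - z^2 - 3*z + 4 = -9*b - z^2 + z*(3*b + 5) - 6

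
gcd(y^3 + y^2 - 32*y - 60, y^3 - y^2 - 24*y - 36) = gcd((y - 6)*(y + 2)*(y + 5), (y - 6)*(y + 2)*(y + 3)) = y^2 - 4*y - 12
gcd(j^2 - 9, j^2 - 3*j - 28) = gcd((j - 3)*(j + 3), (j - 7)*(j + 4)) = 1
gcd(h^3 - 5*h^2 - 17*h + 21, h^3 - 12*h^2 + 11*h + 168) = h^2 - 4*h - 21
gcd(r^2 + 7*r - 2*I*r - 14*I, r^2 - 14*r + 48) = 1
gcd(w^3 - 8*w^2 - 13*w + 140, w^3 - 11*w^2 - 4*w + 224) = w^2 - 3*w - 28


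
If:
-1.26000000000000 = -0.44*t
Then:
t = 2.86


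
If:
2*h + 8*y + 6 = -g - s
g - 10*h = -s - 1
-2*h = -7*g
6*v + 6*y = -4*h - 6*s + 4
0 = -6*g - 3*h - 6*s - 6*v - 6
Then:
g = -55/136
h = -385/272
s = -59/4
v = 8085/544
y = 815/544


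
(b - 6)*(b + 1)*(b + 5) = b^3 - 31*b - 30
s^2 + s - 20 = (s - 4)*(s + 5)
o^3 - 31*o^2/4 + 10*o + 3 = (o - 6)*(o - 2)*(o + 1/4)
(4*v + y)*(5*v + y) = 20*v^2 + 9*v*y + y^2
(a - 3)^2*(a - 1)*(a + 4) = a^4 - 3*a^3 - 13*a^2 + 51*a - 36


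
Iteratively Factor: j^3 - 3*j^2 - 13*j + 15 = (j + 3)*(j^2 - 6*j + 5) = (j - 5)*(j + 3)*(j - 1)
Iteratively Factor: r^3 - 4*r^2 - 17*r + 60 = (r - 3)*(r^2 - r - 20) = (r - 3)*(r + 4)*(r - 5)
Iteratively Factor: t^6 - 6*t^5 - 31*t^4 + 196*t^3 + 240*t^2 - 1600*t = (t - 4)*(t^5 - 2*t^4 - 39*t^3 + 40*t^2 + 400*t) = (t - 4)*(t + 4)*(t^4 - 6*t^3 - 15*t^2 + 100*t) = (t - 4)*(t + 4)^2*(t^3 - 10*t^2 + 25*t) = (t - 5)*(t - 4)*(t + 4)^2*(t^2 - 5*t) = t*(t - 5)*(t - 4)*(t + 4)^2*(t - 5)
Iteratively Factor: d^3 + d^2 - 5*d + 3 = (d - 1)*(d^2 + 2*d - 3) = (d - 1)^2*(d + 3)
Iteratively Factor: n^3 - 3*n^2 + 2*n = (n - 2)*(n^2 - n) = n*(n - 2)*(n - 1)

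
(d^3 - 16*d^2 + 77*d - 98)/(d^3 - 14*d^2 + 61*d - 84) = (d^2 - 9*d + 14)/(d^2 - 7*d + 12)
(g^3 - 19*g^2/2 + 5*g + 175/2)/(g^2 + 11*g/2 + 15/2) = (g^2 - 12*g + 35)/(g + 3)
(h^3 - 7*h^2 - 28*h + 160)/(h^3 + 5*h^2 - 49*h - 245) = (h^2 - 12*h + 32)/(h^2 - 49)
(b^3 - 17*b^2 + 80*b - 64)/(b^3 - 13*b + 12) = (b^2 - 16*b + 64)/(b^2 + b - 12)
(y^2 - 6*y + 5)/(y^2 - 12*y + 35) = (y - 1)/(y - 7)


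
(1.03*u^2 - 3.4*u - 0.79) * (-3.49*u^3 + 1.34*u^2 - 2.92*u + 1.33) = -3.5947*u^5 + 13.2462*u^4 - 4.8065*u^3 + 10.2393*u^2 - 2.2152*u - 1.0507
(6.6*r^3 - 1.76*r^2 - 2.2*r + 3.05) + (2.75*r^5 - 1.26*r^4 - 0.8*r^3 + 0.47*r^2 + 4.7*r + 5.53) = 2.75*r^5 - 1.26*r^4 + 5.8*r^3 - 1.29*r^2 + 2.5*r + 8.58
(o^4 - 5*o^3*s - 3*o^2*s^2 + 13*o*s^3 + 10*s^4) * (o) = o^5 - 5*o^4*s - 3*o^3*s^2 + 13*o^2*s^3 + 10*o*s^4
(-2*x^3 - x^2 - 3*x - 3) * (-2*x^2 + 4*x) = 4*x^5 - 6*x^4 + 2*x^3 - 6*x^2 - 12*x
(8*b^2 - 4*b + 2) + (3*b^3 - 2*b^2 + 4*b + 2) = 3*b^3 + 6*b^2 + 4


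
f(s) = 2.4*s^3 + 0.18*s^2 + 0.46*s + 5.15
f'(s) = 7.2*s^2 + 0.36*s + 0.46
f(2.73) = 56.58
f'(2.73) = 55.10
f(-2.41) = -28.51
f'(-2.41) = 41.41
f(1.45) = 13.51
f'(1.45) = 16.12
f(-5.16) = -322.16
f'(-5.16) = 190.31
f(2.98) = 71.63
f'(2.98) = 65.47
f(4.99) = 310.13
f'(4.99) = 181.54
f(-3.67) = -112.75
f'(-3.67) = 96.11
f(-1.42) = -2.01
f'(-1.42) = 14.47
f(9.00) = 1773.47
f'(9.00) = 586.90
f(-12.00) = -4121.65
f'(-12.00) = 1032.94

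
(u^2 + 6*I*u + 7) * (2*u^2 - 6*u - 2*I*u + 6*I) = 2*u^4 - 6*u^3 + 10*I*u^3 + 26*u^2 - 30*I*u^2 - 78*u - 14*I*u + 42*I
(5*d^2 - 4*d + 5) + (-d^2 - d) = 4*d^2 - 5*d + 5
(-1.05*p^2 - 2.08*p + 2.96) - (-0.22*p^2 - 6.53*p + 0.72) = -0.83*p^2 + 4.45*p + 2.24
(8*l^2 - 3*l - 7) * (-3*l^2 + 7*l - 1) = -24*l^4 + 65*l^3 - 8*l^2 - 46*l + 7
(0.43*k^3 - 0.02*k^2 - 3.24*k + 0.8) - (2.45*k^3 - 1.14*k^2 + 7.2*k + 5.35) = -2.02*k^3 + 1.12*k^2 - 10.44*k - 4.55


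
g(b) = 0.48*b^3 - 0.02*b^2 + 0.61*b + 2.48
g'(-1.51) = 3.95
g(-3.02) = -12.77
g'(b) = 1.44*b^2 - 0.04*b + 0.61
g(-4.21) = -36.26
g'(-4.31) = 27.53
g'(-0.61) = 1.17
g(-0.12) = 2.41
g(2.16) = 8.54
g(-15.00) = -1631.17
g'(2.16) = 7.24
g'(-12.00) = 208.45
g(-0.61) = 1.99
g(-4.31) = -38.95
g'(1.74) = 4.90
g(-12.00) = -837.16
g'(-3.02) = 13.86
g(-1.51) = -0.14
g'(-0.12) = 0.64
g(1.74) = 6.01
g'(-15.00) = 325.21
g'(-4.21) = 26.30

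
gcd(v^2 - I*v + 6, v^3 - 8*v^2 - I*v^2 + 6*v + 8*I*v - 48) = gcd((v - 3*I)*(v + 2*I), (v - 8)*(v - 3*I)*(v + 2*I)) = v^2 - I*v + 6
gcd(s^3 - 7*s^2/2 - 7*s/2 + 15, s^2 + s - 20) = 1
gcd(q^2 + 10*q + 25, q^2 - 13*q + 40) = 1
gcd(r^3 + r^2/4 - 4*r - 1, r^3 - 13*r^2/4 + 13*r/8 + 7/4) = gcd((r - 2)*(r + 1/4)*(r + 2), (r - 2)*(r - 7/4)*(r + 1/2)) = r - 2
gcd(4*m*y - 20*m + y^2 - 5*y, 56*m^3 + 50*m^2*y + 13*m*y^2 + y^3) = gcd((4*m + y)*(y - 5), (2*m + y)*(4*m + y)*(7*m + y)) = 4*m + y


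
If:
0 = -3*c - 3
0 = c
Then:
No Solution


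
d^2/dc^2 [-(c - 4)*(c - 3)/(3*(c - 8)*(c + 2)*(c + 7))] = 2*(-c^6 + 21*c^5 - 225*c^4 - 525*c^3 + 6420*c^2 + 408*c - 99728)/(3*(c^9 + 3*c^8 - 171*c^7 - 683*c^6 + 9246*c^5 + 48732*c^4 - 118504*c^3 - 1092672*c^2 - 2182656*c - 1404928))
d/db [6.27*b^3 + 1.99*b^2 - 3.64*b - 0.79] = 18.81*b^2 + 3.98*b - 3.64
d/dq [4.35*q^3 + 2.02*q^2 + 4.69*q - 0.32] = 13.05*q^2 + 4.04*q + 4.69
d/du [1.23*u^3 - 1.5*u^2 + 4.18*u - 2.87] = 3.69*u^2 - 3.0*u + 4.18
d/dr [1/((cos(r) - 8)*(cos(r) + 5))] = (2*cos(r) - 3)*sin(r)/((cos(r) - 8)^2*(cos(r) + 5)^2)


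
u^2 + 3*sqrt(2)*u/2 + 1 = (u + sqrt(2)/2)*(u + sqrt(2))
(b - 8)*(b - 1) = b^2 - 9*b + 8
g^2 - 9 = (g - 3)*(g + 3)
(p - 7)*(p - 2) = p^2 - 9*p + 14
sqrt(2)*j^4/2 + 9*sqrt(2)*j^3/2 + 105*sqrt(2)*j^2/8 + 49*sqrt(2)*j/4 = j*(j + 7/2)^2*(sqrt(2)*j/2 + sqrt(2))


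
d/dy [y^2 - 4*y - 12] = 2*y - 4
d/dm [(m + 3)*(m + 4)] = 2*m + 7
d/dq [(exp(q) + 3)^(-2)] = -2*exp(q)/(exp(q) + 3)^3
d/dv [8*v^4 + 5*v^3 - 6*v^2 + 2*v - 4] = 32*v^3 + 15*v^2 - 12*v + 2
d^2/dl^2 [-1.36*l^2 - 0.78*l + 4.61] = -2.72000000000000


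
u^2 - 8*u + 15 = (u - 5)*(u - 3)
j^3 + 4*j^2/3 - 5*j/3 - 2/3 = (j - 1)*(j + 1/3)*(j + 2)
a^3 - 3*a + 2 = (a - 1)^2*(a + 2)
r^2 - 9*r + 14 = (r - 7)*(r - 2)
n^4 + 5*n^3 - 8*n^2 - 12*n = n*(n - 2)*(n + 1)*(n + 6)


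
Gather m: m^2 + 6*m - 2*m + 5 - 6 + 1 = m^2 + 4*m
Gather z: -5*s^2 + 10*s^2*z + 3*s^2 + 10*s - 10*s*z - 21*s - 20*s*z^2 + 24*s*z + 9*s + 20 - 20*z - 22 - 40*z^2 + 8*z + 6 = -2*s^2 - 2*s + z^2*(-20*s - 40) + z*(10*s^2 + 14*s - 12) + 4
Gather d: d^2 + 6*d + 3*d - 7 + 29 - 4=d^2 + 9*d + 18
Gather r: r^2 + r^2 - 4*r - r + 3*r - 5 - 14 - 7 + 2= 2*r^2 - 2*r - 24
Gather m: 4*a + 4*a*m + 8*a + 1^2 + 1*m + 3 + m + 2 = 12*a + m*(4*a + 2) + 6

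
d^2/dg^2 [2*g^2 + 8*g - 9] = 4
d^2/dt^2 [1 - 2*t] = 0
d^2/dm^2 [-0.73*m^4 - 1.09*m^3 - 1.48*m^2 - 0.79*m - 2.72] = -8.76*m^2 - 6.54*m - 2.96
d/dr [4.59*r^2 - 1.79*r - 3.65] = 9.18*r - 1.79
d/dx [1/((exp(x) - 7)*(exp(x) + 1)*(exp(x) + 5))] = -((exp(x) - 7)*(exp(x) + 1) + (exp(x) - 7)*(exp(x) + 5) + (exp(x) + 1)*(exp(x) + 5))/(4*(exp(x) - 7)^2*(exp(x) + 5)^2*cosh(x/2)^2)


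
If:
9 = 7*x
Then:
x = 9/7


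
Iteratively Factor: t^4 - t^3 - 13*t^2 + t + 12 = (t + 3)*(t^3 - 4*t^2 - t + 4) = (t - 4)*(t + 3)*(t^2 - 1) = (t - 4)*(t - 1)*(t + 3)*(t + 1)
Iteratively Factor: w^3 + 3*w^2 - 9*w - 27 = (w + 3)*(w^2 - 9) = (w - 3)*(w + 3)*(w + 3)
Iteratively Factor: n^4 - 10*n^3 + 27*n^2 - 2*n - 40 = (n - 2)*(n^3 - 8*n^2 + 11*n + 20) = (n - 2)*(n + 1)*(n^2 - 9*n + 20) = (n - 4)*(n - 2)*(n + 1)*(n - 5)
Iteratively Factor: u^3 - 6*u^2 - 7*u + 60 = (u - 4)*(u^2 - 2*u - 15) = (u - 4)*(u + 3)*(u - 5)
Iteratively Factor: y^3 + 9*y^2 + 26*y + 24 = (y + 2)*(y^2 + 7*y + 12) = (y + 2)*(y + 3)*(y + 4)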